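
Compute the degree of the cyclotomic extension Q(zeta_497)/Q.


The degree equals Euler's totient phi(497).
497 = 7 * 71
phi(497) = 420

420


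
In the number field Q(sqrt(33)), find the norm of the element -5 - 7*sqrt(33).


N(a + b*sqrt(d)) = a^2 - d*b^2
= (-5)^2 - (33)*(-7)^2
= 25 - 1617
= -1592

-1592


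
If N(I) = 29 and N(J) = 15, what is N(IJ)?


N(IJ) = N(I) * N(J)
= 29 * 15
= 435

435


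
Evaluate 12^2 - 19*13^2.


x^2 - d*y^2
= 12^2 - 19*13^2
= 144 - 3211
= -3067

-3067


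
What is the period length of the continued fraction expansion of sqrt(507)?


Run the CF algorithm for sqrt(507).
a_0 = floor(sqrt(507)) = 22; set m_0=0, q_0=1.
Recurrence: m' = q*a - m,  q' = (d - m'^2)/q,  a' = floor((a_0 + m')/q').
  step 1: m=22, q=23, a=1
  step 2: m=1, q=22, a=1
  step 3: m=21, q=3, a=14
  step 4: m=21, q=22, a=1
  step 5: m=1, q=23, a=1
  step 6: m=22, q=1, a=44
a_6 = 2*a_0 = 44, so the period closes here.
sqrt(507) = [22; 1, 1, 14, 1, 1, 44]
Period length = 6

6


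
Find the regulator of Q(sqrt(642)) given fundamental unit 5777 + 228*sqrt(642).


epsilon = 5777 + 228*sqrt(642)
= 11553.9999
R = ln(11553.9999)
= 9.3548

9.3548


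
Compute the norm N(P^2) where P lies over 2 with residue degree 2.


N(P^a) = p^(a*f)
= 2^(2*2)
= 2^4
= 16

16


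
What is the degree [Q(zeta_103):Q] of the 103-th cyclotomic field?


The degree equals Euler's totient phi(103).
103 = 103
phi(103) = 102

102


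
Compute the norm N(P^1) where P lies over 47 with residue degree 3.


N(P^a) = p^(a*f)
= 47^(1*3)
= 47^3
= 103823

103823


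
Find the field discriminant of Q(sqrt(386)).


For K = Q(sqrt(d)) with d squarefree: disc(K) = d if d = 1 mod 4, and disc(K) = 4d if d = 2 or 3 mod 4.
Here d = 386, and d mod 4 = 2.
d = 2 mod 4, not 1 (O_K = Z[sqrt(d)]), so disc(K) = 4d = 4 * (386) = 1544

1544


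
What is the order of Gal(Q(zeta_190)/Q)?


|Gal(Q(zeta_190)/Q)| = phi(190)
= 72

72


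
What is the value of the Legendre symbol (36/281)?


p = 281 is prime, so compute (36/281) with the reciprocity algorithm (Jacobi-symbol steps: pull out 2s via (2/n), flip via reciprocity, reduce):
  pull out 2: (2/281) = +1  (since 281 mod 8 = 1)
  pull out 2: (2/281) = +1  (since 281 mod 8 = 1)
  reciprocity: (9/281) -> +(281/9)
  reduce: (2/9)
  pull out 2: (2/9) = +1  (since 9 mod 8 = 1)
  (1/9) = 1
Product of signs = 1
(36/281) = 1

1


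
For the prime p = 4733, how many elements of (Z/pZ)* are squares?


For prime p, the number of non-zero quadratic residues is (p-1)/2.
= (4733-1)/2
= 2366

2366


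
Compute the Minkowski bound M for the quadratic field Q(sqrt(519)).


d = 519, d mod 4 = 3, so disc(K) = 4d = 2076; |disc(K)| = 2076
Real quadratic field, so n = 2, s = r2 = 0, r1 = 2
M = (n!/n^n) * (4/pi)^s * sqrt(|disc(K)|) = (2!/2^2) * (4/pi)^0 * sqrt(2076)
= 0.5 * 1.000000 * 45.563143
= 22.7816

22.7816


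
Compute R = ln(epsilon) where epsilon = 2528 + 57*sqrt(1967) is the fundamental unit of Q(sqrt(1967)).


epsilon = 2528 + 57*sqrt(1967)
= 5055.9998
R = ln(5055.9998)
= 8.5283

8.5283


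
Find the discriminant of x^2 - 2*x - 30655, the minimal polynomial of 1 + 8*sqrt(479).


The element 1 + 8*sqrt(479) has minimal polynomial:
x^2 - 2*x - 30655
Discriminant = (-2)^2 - 4*(-30655)
= 4 + 122620
= 122624

122624


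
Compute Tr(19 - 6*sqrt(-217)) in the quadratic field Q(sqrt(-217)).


Tr(a + b*sqrt(d)) = (a + b*sqrt(d)) + (a - b*sqrt(d)) = 2a
= 2 * (19)
= 38

38


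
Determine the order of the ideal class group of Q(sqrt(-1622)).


K = Q(sqrt(-1622)). d mod 4 = 2, so D = disc(K) = 4d = -6488
h(K) equals the number of primitive reduced positive-definite forms (a, b, c) = a*x^2 + b*x*y + c*y^2 with b^2 - 4ac = D,
where reduced means |b| <= a <= c, with b >= 0 whenever |b| = a or a = c, and primitive means gcd(a, b, c) = 1.
Reduced forces 3a^2 <= |D| = 6488, so 1 <= a <= 46; b must have the parity of D, and c = (b^2 - D)/(4a) must be an integer >= a.
Enumerate a = 1..46, b in [-a, a]:
  a=1: (1, 0, 1622)  [1]
  a=2: (2, 0, 811)  [1]
  a=3: (3, -2, 541), (3, 2, 541)  [2]
  a=4..5: none
  a=6: (6, -4, 271), (6, 4, 271)  [2]
  a=7: (7, -6, 233), (7, 6, 233)  [2]
  a=8: none
  a=9: (9, -8, 182), (9, 8, 182)  [2]
  a=10..12: none
  a=13: (13, -8, 126), (13, 8, 126)  [2]
  a=14: (14, -8, 117), (14, 8, 117)  [2]
  a=15..17: none
  a=18: (18, -8, 91), (18, 8, 91)  [2]
  a=19..20: none
  a=21: (21, -20, 82), (21, -8, 78), (21, 8, 78), (21, 20, 82)  [4]
  a=22..25: none
  a=26: (26, -8, 63), (26, 8, 63)  [2]
  a=27: (27, -10, 61), (27, 10, 61)  [2]
  a=28..38: none
  a=39: (39, -34, 49), (39, -8, 42), (39, 8, 42), (39, 34, 49)  [4]
  a=40: none
  a=41: (41, -20, 42), (41, 20, 42)  [2]
  a=42..46: none
Total reduced forms: 1 + 1 + 2 + 2 + 2 + 2 + 2 + 2 + 2 + 4 + 2 + 2 + 4 + 2 = 30
h = 30

30


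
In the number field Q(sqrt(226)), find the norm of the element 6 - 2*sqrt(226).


N(a + b*sqrt(d)) = a^2 - d*b^2
= (6)^2 - (226)*(-2)^2
= 36 - 904
= -868

-868


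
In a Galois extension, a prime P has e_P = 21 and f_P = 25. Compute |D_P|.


|D_P| = e * f
= 21 * 25
= 525

525


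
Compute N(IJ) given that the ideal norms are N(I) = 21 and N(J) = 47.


N(IJ) = N(I) * N(J)
= 21 * 47
= 987

987


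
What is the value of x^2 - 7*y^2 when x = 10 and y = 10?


x^2 - d*y^2
= 10^2 - 7*10^2
= 100 - 700
= -600

-600


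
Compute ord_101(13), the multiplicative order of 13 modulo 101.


We want ord_101(13), the smallest k >= 1 with 13^k = 1 mod 101.
n = 101 = 101, phi(101) = 100; the order divides phi(n).
Divisors of 100: 1, 2, 4, 5, 10, 20, 25, 50, 100
Repeated squaring mod 101: 13^1 = 13, 13^2 = 68, 13^4 = 79, 13^8 = 80, 13^16 = 37, 13^32 = 56, 13^64 = 5
Test divisors in increasing order:
  k=1: 13^1 = 13 mod 101
  k=2: 13^2 = 68 mod 101
  k=4: 13^4 = 79 mod 101
  k=5: 13^5 = 79 * 13 = 17 mod 101
  k=10: 13^10 = 80 * 68 = 87 mod 101
  k=20: 13^20 = 37 * 79 = 95 mod 101
  k=25: 13^25 = 37 * 80 * 13 = 100 mod 101
  k=50: 13^50 = 56 * 37 * 68 = 1 mod 101  <- first divisor giving 1
Order = 50

50


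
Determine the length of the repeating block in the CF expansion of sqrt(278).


Run the CF algorithm for sqrt(278).
a_0 = floor(sqrt(278)) = 16; set m_0=0, q_0=1.
Recurrence: m' = q*a - m,  q' = (d - m'^2)/q,  a' = floor((a_0 + m')/q').
  step 1: m=16, q=22, a=1
  step 2: m=6, q=11, a=2
  step 3: m=16, q=2, a=16
  step 4: m=16, q=11, a=2
  step 5: m=6, q=22, a=1
  step 6: m=16, q=1, a=32
a_6 = 2*a_0 = 32, so the period closes here.
sqrt(278) = [16; 1, 2, 16, 2, 1, 32]
Period length = 6

6


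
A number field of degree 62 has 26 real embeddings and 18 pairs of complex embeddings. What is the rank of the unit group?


By Dirichlet's unit theorem:
rank = r1 + r2 - 1
= 26 + 18 - 1
= 43

43


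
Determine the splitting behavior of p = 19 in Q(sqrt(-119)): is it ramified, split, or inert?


K = Q(sqrt(-119)). Since d mod 4 = 1, disc(K) = -119.
Check p | disc: -119 mod 19 = 14.
p does not divide disc. Compute Legendre symbol (d/p):
14^((19-1)/2) mod 19 = -1
(d/p) = -1, so p is inert: (p) stays prime with e=1, f=2, g=1.
Therefore p is inert.

inert


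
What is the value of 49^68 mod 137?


p = 137 is prime and the exponent is (p-1)/2 = 68, so by Euler's criterion 49^68 = (49/137) = +1 or -1 mod 137.
Compute by square-and-multiply:
  68 = 64 + 4 (binary 1000100)
  Repeated squaring mod 137: 49^1 = 49, 49^2 = 72, 49^4 = 115, 49^8 = 73, 49^16 = 123, 49^32 = 59, 49^64 = 56
  49^68 = 49^64 * 49^4 = 56 * 115 mod 137
    56 * 115 = 6440 = 1 mod 137
  49^68 = 1 mod 137
Result 1: 49 is a quadratic residue mod 137.
49^68 mod 137 = 1

1


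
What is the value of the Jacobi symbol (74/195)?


Compute (74/195) via quadratic reciprocity:
  pull out 2: (2/195) = -1  (since 195 mod 8 = 3)
  reciprocity: (37/195) -> +(195/37)
  reduce: (10/37)
  pull out 2: (2/37) = -1  (since 37 mod 8 = 5)
  reciprocity: (5/37) -> +(37/5)
  reduce: (2/5)
  pull out 2: (2/5) = -1  (since 5 mod 8 = 5)
  (1/5) = 1
Product of signs = -1

-1


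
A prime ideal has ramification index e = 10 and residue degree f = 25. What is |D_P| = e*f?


|D_P| = e * f
= 10 * 25
= 250

250


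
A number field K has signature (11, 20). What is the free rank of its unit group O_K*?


By Dirichlet's unit theorem:
rank = r1 + r2 - 1
= 11 + 20 - 1
= 30

30


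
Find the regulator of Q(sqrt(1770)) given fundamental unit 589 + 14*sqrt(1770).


epsilon = 589 + 14*sqrt(1770)
= 1177.9992
R = ln(1177.9992)
= 7.0716

7.0716


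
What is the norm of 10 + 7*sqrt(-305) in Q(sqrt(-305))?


N(a + b*sqrt(d)) = a^2 - d*b^2
= (10)^2 - (-305)*(7)^2
= 100 + 14945
= 15045

15045


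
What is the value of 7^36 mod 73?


p = 73 is prime and the exponent is (p-1)/2 = 36, so by Euler's criterion 7^36 = (7/73) = +1 or -1 mod 73.
Compute by square-and-multiply:
  36 = 32 + 4 (binary 100100)
  Repeated squaring mod 73: 7^1 = 7, 7^2 = 49, 7^4 = 65, 7^8 = 64, 7^16 = 8, 7^32 = 64
  7^36 = 7^32 * 7^4 = 64 * 65 mod 73
    64 * 65 = 4160 = 72 mod 73
  7^36 = 72 mod 73
Result 72 = p - 1 = -1 mod 73: 7 is a quadratic non-residue mod 73. As a residue in [0, p-1] the value is 72.
7^36 mod 73 = 72

72


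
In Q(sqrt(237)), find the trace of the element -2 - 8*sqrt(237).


Tr(a + b*sqrt(d)) = (a + b*sqrt(d)) + (a - b*sqrt(d)) = 2a
= 2 * (-2)
= -4

-4


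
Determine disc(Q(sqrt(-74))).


For K = Q(sqrt(d)) with d squarefree: disc(K) = d if d = 1 mod 4, and disc(K) = 4d if d = 2 or 3 mod 4.
Here d = -74, and d mod 4 = 2.
d = 2 mod 4, not 1 (O_K = Z[sqrt(d)]), so disc(K) = 4d = 4 * (-74) = -296

-296


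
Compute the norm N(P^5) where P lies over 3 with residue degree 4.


N(P^a) = p^(a*f)
= 3^(5*4)
= 3^20
= 3486784401

3486784401


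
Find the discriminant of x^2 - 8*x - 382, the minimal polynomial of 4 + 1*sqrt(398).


The element 4 + 1*sqrt(398) has minimal polynomial:
x^2 - 8*x - 382
Discriminant = (-8)^2 - 4*(-382)
= 64 + 1528
= 1592

1592


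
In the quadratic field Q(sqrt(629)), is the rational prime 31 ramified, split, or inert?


K = Q(sqrt(629)). Since d mod 4 = 1, disc(K) = 629.
Check p | disc: 629 mod 31 = 9.
p does not divide disc. Compute Legendre symbol (d/p):
9^((31-1)/2) mod 31 = 1
(d/p) = 1, so p splits: (p) = P*P' with e=1, f=1, g=2.
Therefore p is split.

split


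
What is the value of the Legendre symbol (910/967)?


p = 967 is prime, so compute (910/967) with the reciprocity algorithm (Jacobi-symbol steps: pull out 2s via (2/n), flip via reciprocity, reduce):
  pull out 2: (2/967) = +1  (since 967 mod 8 = 7)
  reciprocity: (455/967) -> -(967/455)
  reduce: (57/455)
  reciprocity: (57/455) -> +(455/57)
  reduce: (56/57)
  pull out 2: (2/57) = +1  (since 57 mod 8 = 1)
  pull out 2: (2/57) = +1  (since 57 mod 8 = 1)
  pull out 2: (2/57) = +1  (since 57 mod 8 = 1)
  reciprocity: (7/57) -> +(57/7)
  reduce: (1/7)
  (1/7) = 1
Product of signs = -1
(910/967) = -1

-1


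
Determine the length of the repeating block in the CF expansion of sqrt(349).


Run the CF algorithm for sqrt(349).
a_0 = floor(sqrt(349)) = 18; set m_0=0, q_0=1.
Recurrence: m' = q*a - m,  q' = (d - m'^2)/q,  a' = floor((a_0 + m')/q').
  step 1: m=18, q=25, a=1
  step 2: m=7, q=12, a=2
  step 3: m=17, q=5, a=7
  step 4: m=18, q=5, a=7
  step 5: m=17, q=12, a=2
  step 6: m=7, q=25, a=1
  step 7: m=18, q=1, a=36
a_7 = 2*a_0 = 36, so the period closes here.
sqrt(349) = [18; 1, 2, 7, 7, 2, 1, 36]
Period length = 7

7


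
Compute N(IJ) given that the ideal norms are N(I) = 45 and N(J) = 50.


N(IJ) = N(I) * N(J)
= 45 * 50
= 2250

2250


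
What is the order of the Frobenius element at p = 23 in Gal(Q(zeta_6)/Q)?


The Frobenius at p in Gal(Q(zeta_n)/Q) = (Z/nZ)* is the class of p, so its order is ord_6(23), the smallest k >= 1 with 23^k = 1 mod 6.
n = 6 = 2 * 3, phi(6) = 2; the order divides phi(n).
Divisors of 2: 1, 2
Repeated squaring mod 6: 23^1 = 5, 23^2 = 1
Test divisors in increasing order:
  k=1: 23^1 = 5 mod 6
  k=2: 23^2 = 1 mod 6  <- first divisor giving 1
Order = 2

2


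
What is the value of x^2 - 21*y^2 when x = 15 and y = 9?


x^2 - d*y^2
= 15^2 - 21*9^2
= 225 - 1701
= -1476

-1476


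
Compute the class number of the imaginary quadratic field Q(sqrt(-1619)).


K = Q(sqrt(-1619)). d mod 4 = 1, so D = disc(K) = d = -1619
h(K) equals the number of primitive reduced positive-definite forms (a, b, c) = a*x^2 + b*x*y + c*y^2 with b^2 - 4ac = D,
where reduced means |b| <= a <= c, with b >= 0 whenever |b| = a or a = c, and primitive means gcd(a, b, c) = 1.
Reduced forces 3a^2 <= |D| = 1619, so 1 <= a <= 23; b must have the parity of D, and c = (b^2 - D)/(4a) must be an integer >= a.
Enumerate a = 1..23, b in [-a, a]:
  a=1: (1, 1, 405)  [1]
  a=2: none
  a=3: (3, -1, 135), (3, 1, 135)  [2]
  a=4: none
  a=5: (5, -1, 81), (5, 1, 81)  [2]
  a=6..8: none
  a=9: (9, -1, 45), (9, 1, 45)  [2]
  a=10: none
  a=11: (11, -3, 37), (11, 3, 37)  [2]
  a=12..14: none
  a=15: (15, -11, 29), (15, -1, 27), (15, 1, 27), (15, 11, 29)  [4]
  a=16: none
  a=17: (17, -9, 25), (17, 9, 25)  [2]
  a=18..23: none
Total reduced forms: 1 + 2 + 2 + 2 + 2 + 4 + 2 = 15
h = 15

15


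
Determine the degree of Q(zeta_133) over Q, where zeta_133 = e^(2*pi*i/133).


The degree equals Euler's totient phi(133).
133 = 7 * 19
phi(133) = 108

108


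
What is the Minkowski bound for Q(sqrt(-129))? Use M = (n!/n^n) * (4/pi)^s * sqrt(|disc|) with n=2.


d = -129, d mod 4 = 3, so disc(K) = 4d = -516; |disc(K)| = 516
Imaginary quadratic field, so n = 2, s = r2 = 1, r1 = 0
M = (n!/n^n) * (4/pi)^s * sqrt(|disc(K)|) = (2!/2^2) * (4/pi)^1 * sqrt(516)
= 0.5 * 1.273240 * 22.715633
= 14.4612

14.4612


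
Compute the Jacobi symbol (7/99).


Compute (7/99) via quadratic reciprocity:
  reciprocity: (7/99) -> -(99/7)
  reduce: (1/7)
  (1/7) = 1
Product of signs = -1

-1


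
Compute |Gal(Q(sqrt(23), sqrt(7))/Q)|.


The 2 square roots of distinct primes are multiplicatively independent over Q,
so [K:Q] = 2^2 and Gal(K/Q) is isomorphic to (Z/2Z)^2.
|Gal| = 2^2 = 4

4


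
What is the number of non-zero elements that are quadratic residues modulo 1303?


For prime p, the number of non-zero quadratic residues is (p-1)/2.
= (1303-1)/2
= 651

651


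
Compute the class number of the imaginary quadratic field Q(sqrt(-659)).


K = Q(sqrt(-659)). d mod 4 = 1, so D = disc(K) = d = -659
h(K) equals the number of primitive reduced positive-definite forms (a, b, c) = a*x^2 + b*x*y + c*y^2 with b^2 - 4ac = D,
where reduced means |b| <= a <= c, with b >= 0 whenever |b| = a or a = c, and primitive means gcd(a, b, c) = 1.
Reduced forces 3a^2 <= |D| = 659, so 1 <= a <= 14; b must have the parity of D, and c = (b^2 - D)/(4a) must be an integer >= a.
Enumerate a = 1..14, b in [-a, a]:
  a=1: (1, 1, 165)  [1]
  a=2: none
  a=3: (3, -1, 55), (3, 1, 55)  [2]
  a=4: none
  a=5: (5, -1, 33), (5, 1, 33)  [2]
  a=6..8: none
  a=9: (9, -5, 19), (9, 5, 19)  [2]
  a=10: none
  a=11: (11, -1, 15), (11, 1, 15)  [2]
  a=12: none
  a=13: (13, -11, 15), (13, 11, 15)  [2]
  a=14: none
Total reduced forms: 1 + 2 + 2 + 2 + 2 + 2 = 11
h = 11

11


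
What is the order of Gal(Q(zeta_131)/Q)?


|Gal(Q(zeta_131)/Q)| = phi(131)
= 130

130


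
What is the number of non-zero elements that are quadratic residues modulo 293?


For prime p, the number of non-zero quadratic residues is (p-1)/2.
= (293-1)/2
= 146

146


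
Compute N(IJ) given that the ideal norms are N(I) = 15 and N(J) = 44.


N(IJ) = N(I) * N(J)
= 15 * 44
= 660

660


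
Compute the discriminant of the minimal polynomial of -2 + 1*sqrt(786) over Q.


The element -2 + 1*sqrt(786) has minimal polynomial:
x^2 + 4*x - 782
Discriminant = (4)^2 - 4*(-782)
= 16 + 3128
= 3144

3144


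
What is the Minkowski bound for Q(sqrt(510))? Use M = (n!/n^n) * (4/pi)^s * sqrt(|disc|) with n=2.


d = 510, d mod 4 = 2, so disc(K) = 4d = 2040; |disc(K)| = 2040
Real quadratic field, so n = 2, s = r2 = 0, r1 = 2
M = (n!/n^n) * (4/pi)^s * sqrt(|disc(K)|) = (2!/2^2) * (4/pi)^0 * sqrt(2040)
= 0.5 * 1.000000 * 45.166359
= 22.5832

22.5832


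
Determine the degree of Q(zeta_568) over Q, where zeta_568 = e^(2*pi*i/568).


The degree equals Euler's totient phi(568).
568 = 2^3 * 71
phi(568) = 280

280


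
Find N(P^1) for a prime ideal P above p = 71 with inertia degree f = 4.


N(P^a) = p^(a*f)
= 71^(1*4)
= 71^4
= 25411681

25411681


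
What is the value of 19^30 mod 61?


p = 61 is prime and the exponent is (p-1)/2 = 30, so by Euler's criterion 19^30 = (19/61) = +1 or -1 mod 61.
Compute by square-and-multiply:
  30 = 16 + 8 + 4 + 2 (binary 11110)
  Repeated squaring mod 61: 19^1 = 19, 19^2 = 56, 19^4 = 25, 19^8 = 15, 19^16 = 42
  19^30 = 19^16 * 19^8 * 19^4 * 19^2 = 42 * 15 * 25 * 56 mod 61
    42 * 15 = 630 = 20 mod 61
    20 * 25 = 500 = 12 mod 61
    12 * 56 = 672 = 1 mod 61
  19^30 = 1 mod 61
Result 1: 19 is a quadratic residue mod 61.
19^30 mod 61 = 1

1


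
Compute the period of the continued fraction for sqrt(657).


Run the CF algorithm for sqrt(657).
a_0 = floor(sqrt(657)) = 25; set m_0=0, q_0=1.
Recurrence: m' = q*a - m,  q' = (d - m'^2)/q,  a' = floor((a_0 + m')/q').
  step 1: m=25, q=32, a=1
  step 2: m=7, q=19, a=1
  step 3: m=12, q=27, a=1
  step 4: m=15, q=16, a=2
  step 5: m=17, q=23, a=1
  step 6: m=6, q=27, a=1
  step 7: m=21, q=8, a=5
  step 8: m=19, q=37, a=1
  step 9: m=18, q=9, a=4
  step 10: m=18, q=37, a=1
  step 11: m=19, q=8, a=5
  step 12: m=21, q=27, a=1
  step 13: m=6, q=23, a=1
  step 14: m=17, q=16, a=2
  step 15: m=15, q=27, a=1
  step 16: m=12, q=19, a=1
  step 17: m=7, q=32, a=1
  step 18: m=25, q=1, a=50
a_18 = 2*a_0 = 50, so the period closes here.
sqrt(657) = [25; 1, 1, 1, 2, 1, 1, 5, 1, 4, 1, 5, 1, 1, 2, 1, 1, 1, 50]
Period length = 18

18


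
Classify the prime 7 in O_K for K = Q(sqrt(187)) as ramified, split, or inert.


K = Q(sqrt(187)). Since d mod 4 = 3, disc(K) = 748.
Check p | disc: 748 mod 7 = 6.
p does not divide disc. Compute Legendre symbol (d/p):
5^((7-1)/2) mod 7 = -1
(d/p) = -1, so p is inert: (p) stays prime with e=1, f=2, g=1.
Therefore p is inert.

inert


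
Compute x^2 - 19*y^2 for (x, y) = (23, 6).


x^2 - d*y^2
= 23^2 - 19*6^2
= 529 - 684
= -155

-155


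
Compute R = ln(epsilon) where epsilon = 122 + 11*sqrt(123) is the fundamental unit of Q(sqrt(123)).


epsilon = 122 + 11*sqrt(123)
= 243.9959
R = ln(243.9959)
= 5.4972

5.4972


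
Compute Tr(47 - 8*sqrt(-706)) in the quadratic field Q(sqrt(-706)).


Tr(a + b*sqrt(d)) = (a + b*sqrt(d)) + (a - b*sqrt(d)) = 2a
= 2 * (47)
= 94

94


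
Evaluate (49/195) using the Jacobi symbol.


Compute (49/195) via quadratic reciprocity:
  reciprocity: (49/195) -> +(195/49)
  reduce: (48/49)
  pull out 2: (2/49) = +1  (since 49 mod 8 = 1)
  pull out 2: (2/49) = +1  (since 49 mod 8 = 1)
  pull out 2: (2/49) = +1  (since 49 mod 8 = 1)
  pull out 2: (2/49) = +1  (since 49 mod 8 = 1)
  reciprocity: (3/49) -> +(49/3)
  reduce: (1/3)
  (1/3) = 1
Product of signs = 1

1


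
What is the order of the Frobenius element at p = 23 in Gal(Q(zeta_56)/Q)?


The Frobenius at p in Gal(Q(zeta_n)/Q) = (Z/nZ)* is the class of p, so its order is ord_56(23), the smallest k >= 1 with 23^k = 1 mod 56.
n = 56 = 2^3 * 7, phi(56) = 24; the order divides phi(n).
Divisors of 24: 1, 2, 3, 4, 6, 8, 12, 24
Repeated squaring mod 56: 23^1 = 23, 23^2 = 25, 23^4 = 9, 23^8 = 25, 23^16 = 9
Test divisors in increasing order:
  k=1: 23^1 = 23 mod 56
  k=2: 23^2 = 25 mod 56
  k=3: 23^3 = 25 * 23 = 15 mod 56
  k=4: 23^4 = 9 mod 56
  k=6: 23^6 = 9 * 25 = 1 mod 56  <- first divisor giving 1
Order = 6

6


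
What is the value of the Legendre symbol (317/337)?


p = 337 is prime, so compute (317/337) with the reciprocity algorithm (Jacobi-symbol steps: pull out 2s via (2/n), flip via reciprocity, reduce):
  reciprocity: (317/337) -> +(337/317)
  reduce: (20/317)
  pull out 2: (2/317) = -1  (since 317 mod 8 = 5)
  pull out 2: (2/317) = -1  (since 317 mod 8 = 5)
  reciprocity: (5/317) -> +(317/5)
  reduce: (2/5)
  pull out 2: (2/5) = -1  (since 5 mod 8 = 5)
  (1/5) = 1
Product of signs = -1
(317/337) = -1

-1


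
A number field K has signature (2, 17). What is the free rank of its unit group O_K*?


By Dirichlet's unit theorem:
rank = r1 + r2 - 1
= 2 + 17 - 1
= 18

18


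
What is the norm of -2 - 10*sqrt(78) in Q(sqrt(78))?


N(a + b*sqrt(d)) = a^2 - d*b^2
= (-2)^2 - (78)*(-10)^2
= 4 - 7800
= -7796

-7796


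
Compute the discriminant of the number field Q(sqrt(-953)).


For K = Q(sqrt(d)) with d squarefree: disc(K) = d if d = 1 mod 4, and disc(K) = 4d if d = 2 or 3 mod 4.
Here d = -953, and d mod 4 = 3.
d = 3 mod 4, not 1 (O_K = Z[sqrt(d)]), so disc(K) = 4d = 4 * (-953) = -3812

-3812


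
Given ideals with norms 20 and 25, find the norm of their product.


N(IJ) = N(I) * N(J)
= 20 * 25
= 500

500


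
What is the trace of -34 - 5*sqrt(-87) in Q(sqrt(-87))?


Tr(a + b*sqrt(d)) = (a + b*sqrt(d)) + (a - b*sqrt(d)) = 2a
= 2 * (-34)
= -68

-68


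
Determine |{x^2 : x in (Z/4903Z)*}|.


For prime p, the number of non-zero quadratic residues is (p-1)/2.
= (4903-1)/2
= 2451

2451


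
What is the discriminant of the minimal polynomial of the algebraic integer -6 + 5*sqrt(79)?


The element -6 + 5*sqrt(79) has minimal polynomial:
x^2 + 12*x - 1939
Discriminant = (12)^2 - 4*(-1939)
= 144 + 7756
= 7900

7900


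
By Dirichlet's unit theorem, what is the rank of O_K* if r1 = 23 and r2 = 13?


By Dirichlet's unit theorem:
rank = r1 + r2 - 1
= 23 + 13 - 1
= 35

35


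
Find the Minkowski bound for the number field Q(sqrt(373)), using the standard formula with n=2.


d = 373, d mod 4 = 1, so disc(K) = d = 373; |disc(K)| = 373
Real quadratic field, so n = 2, s = r2 = 0, r1 = 2
M = (n!/n^n) * (4/pi)^s * sqrt(|disc(K)|) = (2!/2^2) * (4/pi)^0 * sqrt(373)
= 0.5 * 1.000000 * 19.313208
= 9.6566

9.6566


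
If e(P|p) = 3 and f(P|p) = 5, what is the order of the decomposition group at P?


|D_P| = e * f
= 3 * 5
= 15

15


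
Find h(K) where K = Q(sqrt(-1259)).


K = Q(sqrt(-1259)). d mod 4 = 1, so D = disc(K) = d = -1259
h(K) equals the number of primitive reduced positive-definite forms (a, b, c) = a*x^2 + b*x*y + c*y^2 with b^2 - 4ac = D,
where reduced means |b| <= a <= c, with b >= 0 whenever |b| = a or a = c, and primitive means gcd(a, b, c) = 1.
Reduced forces 3a^2 <= |D| = 1259, so 1 <= a <= 20; b must have the parity of D, and c = (b^2 - D)/(4a) must be an integer >= a.
Enumerate a = 1..20, b in [-a, a]:
  a=1: (1, 1, 315)  [1]
  a=2: none
  a=3: (3, -1, 105), (3, 1, 105)  [2]
  a=4: none
  a=5: (5, -1, 63), (5, 1, 63)  [2]
  a=6: none
  a=7: (7, -1, 45), (7, 1, 45)  [2]
  a=8: none
  a=9: (9, -1, 35), (9, 1, 35)  [2]
  a=10..14: none
  a=15: (15, -11, 23), (15, -1, 21), (15, 1, 21), (15, 11, 23)  [4]
  a=16: none
  a=17: (17, -13, 21), (17, 13, 21)  [2]
  a=18..20: none
Total reduced forms: 1 + 2 + 2 + 2 + 2 + 4 + 2 = 15
h = 15

15


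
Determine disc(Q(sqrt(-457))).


For K = Q(sqrt(d)) with d squarefree: disc(K) = d if d = 1 mod 4, and disc(K) = 4d if d = 2 or 3 mod 4.
Here d = -457, and d mod 4 = 3.
d = 3 mod 4, not 1 (O_K = Z[sqrt(d)]), so disc(K) = 4d = 4 * (-457) = -1828

-1828


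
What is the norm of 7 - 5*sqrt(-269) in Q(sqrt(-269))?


N(a + b*sqrt(d)) = a^2 - d*b^2
= (7)^2 - (-269)*(-5)^2
= 49 + 6725
= 6774

6774


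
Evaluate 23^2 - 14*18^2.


x^2 - d*y^2
= 23^2 - 14*18^2
= 529 - 4536
= -4007

-4007


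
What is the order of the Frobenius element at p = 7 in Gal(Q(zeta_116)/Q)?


The Frobenius at p in Gal(Q(zeta_n)/Q) = (Z/nZ)* is the class of p, so its order is ord_116(7), the smallest k >= 1 with 7^k = 1 mod 116.
n = 116 = 2^2 * 29, phi(116) = 56; the order divides phi(n).
Divisors of 56: 1, 2, 4, 7, 8, 14, 28, 56
Repeated squaring mod 116: 7^1 = 7, 7^2 = 49, 7^4 = 81, 7^8 = 65, 7^16 = 49, 7^32 = 81
Test divisors in increasing order:
  k=1: 7^1 = 7 mod 116
  k=2: 7^2 = 49 mod 116
  k=4: 7^4 = 81 mod 116
  k=7: 7^7 = 81 * 49 * 7 = 59 mod 116
  k=8: 7^8 = 65 mod 116
  k=14: 7^14 = 65 * 81 * 49 = 1 mod 116  <- first divisor giving 1
Order = 14

14


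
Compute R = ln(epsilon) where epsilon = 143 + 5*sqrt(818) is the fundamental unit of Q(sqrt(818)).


epsilon = 143 + 5*sqrt(818)
= 286.0035
R = ln(286.0035)
= 5.6560

5.6560


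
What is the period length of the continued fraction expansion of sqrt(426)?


Run the CF algorithm for sqrt(426).
a_0 = floor(sqrt(426)) = 20; set m_0=0, q_0=1.
Recurrence: m' = q*a - m,  q' = (d - m'^2)/q,  a' = floor((a_0 + m')/q').
  step 1: m=20, q=26, a=1
  step 2: m=6, q=15, a=1
  step 3: m=9, q=23, a=1
  step 4: m=14, q=10, a=3
  step 5: m=16, q=17, a=2
  step 6: m=18, q=6, a=6
  step 7: m=18, q=17, a=2
  step 8: m=16, q=10, a=3
  step 9: m=14, q=23, a=1
  step 10: m=9, q=15, a=1
  step 11: m=6, q=26, a=1
  step 12: m=20, q=1, a=40
a_12 = 2*a_0 = 40, so the period closes here.
sqrt(426) = [20; 1, 1, 1, 3, 2, 6, 2, 3, 1, 1, 1, 40]
Period length = 12

12


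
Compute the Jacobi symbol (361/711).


Compute (361/711) via quadratic reciprocity:
  reciprocity: (361/711) -> +(711/361)
  reduce: (350/361)
  pull out 2: (2/361) = +1  (since 361 mod 8 = 1)
  reciprocity: (175/361) -> +(361/175)
  reduce: (11/175)
  reciprocity: (11/175) -> -(175/11)
  reduce: (10/11)
  pull out 2: (2/11) = -1  (since 11 mod 8 = 3)
  reciprocity: (5/11) -> +(11/5)
  reduce: (1/5)
  (1/5) = 1
Product of signs = 1

1


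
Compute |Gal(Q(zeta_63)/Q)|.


|Gal(Q(zeta_63)/Q)| = phi(63)
= 36

36


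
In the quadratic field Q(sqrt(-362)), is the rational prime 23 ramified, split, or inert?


K = Q(sqrt(-362)). Since d mod 4 = 2, disc(K) = -1448.
Check p | disc: -1448 mod 23 = 1.
p does not divide disc. Compute Legendre symbol (d/p):
6^((23-1)/2) mod 23 = 1
(d/p) = 1, so p splits: (p) = P*P' with e=1, f=1, g=2.
Therefore p is split.

split


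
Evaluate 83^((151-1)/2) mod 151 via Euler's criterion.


p = 151 is prime and the exponent is (p-1)/2 = 75, so by Euler's criterion 83^75 = (83/151) = +1 or -1 mod 151.
Compute by square-and-multiply:
  75 = 64 + 8 + 2 + 1 (binary 1001011)
  Repeated squaring mod 151: 83^1 = 83, 83^2 = 94, 83^4 = 78, 83^8 = 44, 83^16 = 124, 83^32 = 125, 83^64 = 72
  83^75 = 83^64 * 83^8 * 83^2 * 83^1 = 72 * 44 * 94 * 83 mod 151
    72 * 44 = 3168 = 148 mod 151
    148 * 94 = 13912 = 20 mod 151
    20 * 83 = 1660 = 150 mod 151
  83^75 = 150 mod 151
Result 150 = p - 1 = -1 mod 151: 83 is a quadratic non-residue mod 151. As a residue in [0, p-1] the value is 150.
83^75 mod 151 = 150

150


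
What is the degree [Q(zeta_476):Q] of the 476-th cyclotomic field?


The degree equals Euler's totient phi(476).
476 = 2^2 * 7 * 17
phi(476) = 192

192


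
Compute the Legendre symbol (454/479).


p = 479 is prime, so compute (454/479) with the reciprocity algorithm (Jacobi-symbol steps: pull out 2s via (2/n), flip via reciprocity, reduce):
  pull out 2: (2/479) = +1  (since 479 mod 8 = 7)
  reciprocity: (227/479) -> -(479/227)
  reduce: (25/227)
  reciprocity: (25/227) -> +(227/25)
  reduce: (2/25)
  pull out 2: (2/25) = +1  (since 25 mod 8 = 1)
  (1/25) = 1
Product of signs = -1
(454/479) = -1

-1


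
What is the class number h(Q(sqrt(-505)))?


K = Q(sqrt(-505)). d mod 4 = 3, so D = disc(K) = 4d = -2020
h(K) equals the number of primitive reduced positive-definite forms (a, b, c) = a*x^2 + b*x*y + c*y^2 with b^2 - 4ac = D,
where reduced means |b| <= a <= c, with b >= 0 whenever |b| = a or a = c, and primitive means gcd(a, b, c) = 1.
Reduced forces 3a^2 <= |D| = 2020, so 1 <= a <= 25; b must have the parity of D, and c = (b^2 - D)/(4a) must be an integer >= a.
Enumerate a = 1..25, b in [-a, a]:
  a=1: (1, 0, 505)  [1]
  a=2: (2, 2, 253)  [1]
  a=3..4: none
  a=5: (5, 0, 101)  [1]
  a=6..9: none
  a=10: (10, 10, 53)  [1]
  a=11: (11, -2, 46), (11, 2, 46)  [2]
  a=12..21: none
  a=22: (22, -2, 23), (22, 2, 23)  [2]
  a=23..25: none
Total reduced forms: 1 + 1 + 1 + 1 + 2 + 2 = 8
h = 8

8


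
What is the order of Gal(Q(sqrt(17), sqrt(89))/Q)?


The 2 square roots of distinct primes are multiplicatively independent over Q,
so [K:Q] = 2^2 and Gal(K/Q) is isomorphic to (Z/2Z)^2.
|Gal| = 2^2 = 4

4


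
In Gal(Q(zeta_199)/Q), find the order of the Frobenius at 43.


The Frobenius at p in Gal(Q(zeta_n)/Q) = (Z/nZ)* is the class of p, so its order is ord_199(43), the smallest k >= 1 with 43^k = 1 mod 199.
n = 199 = 199, phi(199) = 198; the order divides phi(n).
Divisors of 198: 1, 2, 3, 6, 9, 11, 18, 22, 33, 66, 99, 198
Repeated squaring mod 199: 43^1 = 43, 43^2 = 58, 43^4 = 180, 43^8 = 162, 43^16 = 175, 43^32 = 178, 43^64 = 43, 43^128 = 58
Test divisors in increasing order:
  k=1: 43^1 = 43 mod 199
  k=2: 43^2 = 58 mod 199
  k=3: 43^3 = 58 * 43 = 106 mod 199
  k=6: 43^6 = 180 * 58 = 92 mod 199
  k=9: 43^9 = 162 * 43 = 1 mod 199  <- first divisor giving 1
Order = 9

9


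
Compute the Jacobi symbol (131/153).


Compute (131/153) via quadratic reciprocity:
  reciprocity: (131/153) -> +(153/131)
  reduce: (22/131)
  pull out 2: (2/131) = -1  (since 131 mod 8 = 3)
  reciprocity: (11/131) -> -(131/11)
  reduce: (10/11)
  pull out 2: (2/11) = -1  (since 11 mod 8 = 3)
  reciprocity: (5/11) -> +(11/5)
  reduce: (1/5)
  (1/5) = 1
Product of signs = -1

-1


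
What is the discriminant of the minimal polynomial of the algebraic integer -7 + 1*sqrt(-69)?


The element -7 + 1*sqrt(-69) has minimal polynomial:
x^2 + 14*x + 118
Discriminant = (14)^2 - 4*(118)
= 196 - 472
= -276

-276


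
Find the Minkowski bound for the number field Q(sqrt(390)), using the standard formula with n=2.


d = 390, d mod 4 = 2, so disc(K) = 4d = 1560; |disc(K)| = 1560
Real quadratic field, so n = 2, s = r2 = 0, r1 = 2
M = (n!/n^n) * (4/pi)^s * sqrt(|disc(K)|) = (2!/2^2) * (4/pi)^0 * sqrt(1560)
= 0.5 * 1.000000 * 39.496835
= 19.7484

19.7484


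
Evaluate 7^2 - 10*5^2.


x^2 - d*y^2
= 7^2 - 10*5^2
= 49 - 250
= -201

-201


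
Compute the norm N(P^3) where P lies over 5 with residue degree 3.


N(P^a) = p^(a*f)
= 5^(3*3)
= 5^9
= 1953125

1953125


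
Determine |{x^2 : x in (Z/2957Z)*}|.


For prime p, the number of non-zero quadratic residues is (p-1)/2.
= (2957-1)/2
= 1478

1478


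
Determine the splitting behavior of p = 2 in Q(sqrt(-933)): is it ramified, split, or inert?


K = Q(sqrt(-933)). Since d mod 4 = 3, disc(K) = -3732.
Check p | disc: -3732 mod 2 = 0.
p divides disc, so p ramifies: (p) = P^2 with e=2, f=1, g=1.
Therefore p is ramified.

ramified


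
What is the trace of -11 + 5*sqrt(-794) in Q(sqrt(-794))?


Tr(a + b*sqrt(d)) = (a + b*sqrt(d)) + (a - b*sqrt(d)) = 2a
= 2 * (-11)
= -22

-22


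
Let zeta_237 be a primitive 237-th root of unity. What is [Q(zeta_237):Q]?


The degree equals Euler's totient phi(237).
237 = 3 * 79
phi(237) = 156

156


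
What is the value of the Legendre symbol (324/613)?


p = 613 is prime, so compute (324/613) with the reciprocity algorithm (Jacobi-symbol steps: pull out 2s via (2/n), flip via reciprocity, reduce):
  pull out 2: (2/613) = -1  (since 613 mod 8 = 5)
  pull out 2: (2/613) = -1  (since 613 mod 8 = 5)
  reciprocity: (81/613) -> +(613/81)
  reduce: (46/81)
  pull out 2: (2/81) = +1  (since 81 mod 8 = 1)
  reciprocity: (23/81) -> +(81/23)
  reduce: (12/23)
  pull out 2: (2/23) = +1  (since 23 mod 8 = 7)
  pull out 2: (2/23) = +1  (since 23 mod 8 = 7)
  reciprocity: (3/23) -> -(23/3)
  reduce: (2/3)
  pull out 2: (2/3) = -1  (since 3 mod 8 = 3)
  (1/3) = 1
Product of signs = 1
(324/613) = 1

1


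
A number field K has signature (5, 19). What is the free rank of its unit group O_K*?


By Dirichlet's unit theorem:
rank = r1 + r2 - 1
= 5 + 19 - 1
= 23

23


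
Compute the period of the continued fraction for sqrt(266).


Run the CF algorithm for sqrt(266).
a_0 = floor(sqrt(266)) = 16; set m_0=0, q_0=1.
Recurrence: m' = q*a - m,  q' = (d - m'^2)/q,  a' = floor((a_0 + m')/q').
  step 1: m=16, q=10, a=3
  step 2: m=14, q=7, a=4
  step 3: m=14, q=10, a=3
  step 4: m=16, q=1, a=32
a_4 = 2*a_0 = 32, so the period closes here.
sqrt(266) = [16; 3, 4, 3, 32]
Period length = 4

4


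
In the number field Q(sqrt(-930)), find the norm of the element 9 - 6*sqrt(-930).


N(a + b*sqrt(d)) = a^2 - d*b^2
= (9)^2 - (-930)*(-6)^2
= 81 + 33480
= 33561

33561


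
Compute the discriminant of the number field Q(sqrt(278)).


For K = Q(sqrt(d)) with d squarefree: disc(K) = d if d = 1 mod 4, and disc(K) = 4d if d = 2 or 3 mod 4.
Here d = 278, and d mod 4 = 2.
d = 2 mod 4, not 1 (O_K = Z[sqrt(d)]), so disc(K) = 4d = 4 * (278) = 1112

1112


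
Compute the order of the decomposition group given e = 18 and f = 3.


|D_P| = e * f
= 18 * 3
= 54

54


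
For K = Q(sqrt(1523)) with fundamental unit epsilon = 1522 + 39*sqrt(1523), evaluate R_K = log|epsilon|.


epsilon = 1522 + 39*sqrt(1523)
= 3043.9997
R = ln(3043.9997)
= 8.0209

8.0209


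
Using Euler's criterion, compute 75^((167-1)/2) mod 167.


p = 167 is prime and the exponent is (p-1)/2 = 83, so by Euler's criterion 75^83 = (75/167) = +1 or -1 mod 167.
Compute by square-and-multiply:
  83 = 64 + 16 + 2 + 1 (binary 1010011)
  Repeated squaring mod 167: 75^1 = 75, 75^2 = 114, 75^4 = 137, 75^8 = 65, 75^16 = 50, 75^32 = 162, 75^64 = 25
  75^83 = 75^64 * 75^16 * 75^2 * 75^1 = 25 * 50 * 114 * 75 mod 167
    25 * 50 = 1250 = 81 mod 167
    81 * 114 = 9234 = 49 mod 167
    49 * 75 = 3675 = 1 mod 167
  75^83 = 1 mod 167
Result 1: 75 is a quadratic residue mod 167.
75^83 mod 167 = 1

1


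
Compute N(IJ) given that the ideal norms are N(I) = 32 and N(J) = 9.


N(IJ) = N(I) * N(J)
= 32 * 9
= 288

288


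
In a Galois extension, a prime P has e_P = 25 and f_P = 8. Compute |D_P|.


|D_P| = e * f
= 25 * 8
= 200

200


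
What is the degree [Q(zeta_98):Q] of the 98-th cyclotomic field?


The degree equals Euler's totient phi(98).
98 = 2 * 7^2
phi(98) = 42

42


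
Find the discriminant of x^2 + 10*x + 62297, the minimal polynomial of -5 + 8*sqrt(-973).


The element -5 + 8*sqrt(-973) has minimal polynomial:
x^2 + 10*x + 62297
Discriminant = (10)^2 - 4*(62297)
= 100 - 249188
= -249088

-249088


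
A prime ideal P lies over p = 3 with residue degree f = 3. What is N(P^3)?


N(P^a) = p^(a*f)
= 3^(3*3)
= 3^9
= 19683

19683


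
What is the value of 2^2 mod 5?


p = 5 is prime and the exponent is (p-1)/2 = 2, so by Euler's criterion 2^2 = (2/5) = +1 or -1 mod 5.
Compute by square-and-multiply:
  2 = 2 (binary 10)
  Repeated squaring mod 5: 2^1 = 2, 2^2 = 4
  2^2 = 4 mod 5
Result 4 = p - 1 = -1 mod 5: 2 is a quadratic non-residue mod 5. As a residue in [0, p-1] the value is 4.
2^2 mod 5 = 4

4


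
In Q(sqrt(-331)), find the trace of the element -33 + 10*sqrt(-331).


Tr(a + b*sqrt(d)) = (a + b*sqrt(d)) + (a - b*sqrt(d)) = 2a
= 2 * (-33)
= -66

-66


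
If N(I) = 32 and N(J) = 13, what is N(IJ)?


N(IJ) = N(I) * N(J)
= 32 * 13
= 416

416


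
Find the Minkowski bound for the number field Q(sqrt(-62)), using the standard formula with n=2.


d = -62, d mod 4 = 2, so disc(K) = 4d = -248; |disc(K)| = 248
Imaginary quadratic field, so n = 2, s = r2 = 1, r1 = 0
M = (n!/n^n) * (4/pi)^s * sqrt(|disc(K)|) = (2!/2^2) * (4/pi)^1 * sqrt(248)
= 0.5 * 1.273240 * 15.748016
= 10.0255

10.0255


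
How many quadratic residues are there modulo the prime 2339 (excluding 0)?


For prime p, the number of non-zero quadratic residues is (p-1)/2.
= (2339-1)/2
= 1169

1169


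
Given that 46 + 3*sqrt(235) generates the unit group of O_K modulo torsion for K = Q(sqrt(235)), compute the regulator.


epsilon = 46 + 3*sqrt(235)
= 91.9891
R = ln(91.9891)
= 4.5217

4.5217


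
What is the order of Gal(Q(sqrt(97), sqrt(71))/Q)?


The 2 square roots of distinct primes are multiplicatively independent over Q,
so [K:Q] = 2^2 and Gal(K/Q) is isomorphic to (Z/2Z)^2.
|Gal| = 2^2 = 4

4


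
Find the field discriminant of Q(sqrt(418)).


For K = Q(sqrt(d)) with d squarefree: disc(K) = d if d = 1 mod 4, and disc(K) = 4d if d = 2 or 3 mod 4.
Here d = 418, and d mod 4 = 2.
d = 2 mod 4, not 1 (O_K = Z[sqrt(d)]), so disc(K) = 4d = 4 * (418) = 1672

1672


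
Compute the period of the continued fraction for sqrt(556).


Run the CF algorithm for sqrt(556).
a_0 = floor(sqrt(556)) = 23; set m_0=0, q_0=1.
Recurrence: m' = q*a - m,  q' = (d - m'^2)/q,  a' = floor((a_0 + m')/q').
  step 1: m=23, q=27, a=1
  step 2: m=4, q=20, a=1
  step 3: m=16, q=15, a=2
  step 4: m=14, q=24, a=1
  step 5: m=10, q=19, a=1
  step 6: m=9, q=25, a=1
  step 7: m=16, q=12, a=3
  step 8: m=20, q=13, a=3
  step 9: m=19, q=15, a=2
  step 10: m=11, q=29, a=1
  step 11: m=18, q=8, a=5
  step 12: m=22, q=9, a=5
  step 13: m=23, q=3, a=15
  step 14: m=22, q=24, a=1
  step 15: m=2, q=23, a=1
  step 16: m=21, q=5, a=8
  step 17: m=19, q=39, a=1
  step 18: m=20, q=4, a=10
  step 19: m=20, q=39, a=1
  step 20: m=19, q=5, a=8
  step 21: m=21, q=23, a=1
  step 22: m=2, q=24, a=1
  step 23: m=22, q=3, a=15
  step 24: m=23, q=9, a=5
  step 25: m=22, q=8, a=5
  step 26: m=18, q=29, a=1
  step 27: m=11, q=15, a=2
  step 28: m=19, q=13, a=3
  step 29: m=20, q=12, a=3
  step 30: m=16, q=25, a=1
  step 31: m=9, q=19, a=1
  step 32: m=10, q=24, a=1
  step 33: m=14, q=15, a=2
  step 34: m=16, q=20, a=1
  step 35: m=4, q=27, a=1
  step 36: m=23, q=1, a=46
a_36 = 2*a_0 = 46, so the period closes here.
sqrt(556) = [23; 1, 1, 2, 1, 1, 1, 3, 3, 2, 1, 5, 5, 15, 1, 1, 8, 1, 10, 1, 8, 1, 1, 15, 5, 5, 1, 2, 3, 3, 1, 1, 1, 2, 1, 1, 46]
Period length = 36

36


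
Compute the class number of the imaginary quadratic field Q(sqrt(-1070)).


K = Q(sqrt(-1070)). d mod 4 = 2, so D = disc(K) = 4d = -4280
h(K) equals the number of primitive reduced positive-definite forms (a, b, c) = a*x^2 + b*x*y + c*y^2 with b^2 - 4ac = D,
where reduced means |b| <= a <= c, with b >= 0 whenever |b| = a or a = c, and primitive means gcd(a, b, c) = 1.
Reduced forces 3a^2 <= |D| = 4280, so 1 <= a <= 37; b must have the parity of D, and c = (b^2 - D)/(4a) must be an integer >= a.
Enumerate a = 1..37, b in [-a, a]:
  a=1: (1, 0, 1070)  [1]
  a=2: (2, 0, 535)  [1]
  a=3: (3, -2, 357), (3, 2, 357)  [2]
  a=4: none
  a=5: (5, 0, 214)  [1]
  a=6: (6, -4, 179), (6, 4, 179)  [2]
  a=7: (7, -2, 153), (7, 2, 153)  [2]
  a=8: none
  a=9: (9, -2, 119), (9, 2, 119)  [2]
  a=10: (10, 0, 107)  [1]
  a=11..12: none
  a=13: (13, -6, 83), (13, 6, 83)  [2]
  a=14: (14, -12, 79), (14, 12, 79)  [2]
  a=15: (15, -10, 73), (15, 10, 73)  [2]
  a=16: none
  a=17: (17, -2, 63), (17, 2, 63)  [2]
  a=18: (18, -16, 63), (18, 16, 63)  [2]
  a=19..20: none
  a=21: (21, -16, 54), (21, -2, 51), (21, 2, 51), (21, 16, 54)  [4]
  a=22..25: none
  a=26: (26, -20, 45), (26, 20, 45)  [2]
  a=27: (27, -16, 42), (27, 16, 42)  [2]
  a=28..29: none
  a=30: (30, -20, 39), (30, 20, 39)  [2]
  a=31..33: none
  a=34: (34, -32, 39), (34, 32, 39)  [2]
  a=35: (35, -30, 37), (35, 30, 37)  [2]
  a=36..37: none
Total reduced forms: 1 + 1 + 2 + 1 + 2 + 2 + 2 + 1 + 2 + 2 + 2 + 2 + 2 + 4 + 2 + 2 + 2 + 2 + 2 = 36
h = 36

36


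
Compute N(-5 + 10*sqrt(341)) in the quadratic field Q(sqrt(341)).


N(a + b*sqrt(d)) = a^2 - d*b^2
= (-5)^2 - (341)*(10)^2
= 25 - 34100
= -34075

-34075


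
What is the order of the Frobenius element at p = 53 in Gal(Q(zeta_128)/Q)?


The Frobenius at p in Gal(Q(zeta_n)/Q) = (Z/nZ)* is the class of p, so its order is ord_128(53), the smallest k >= 1 with 53^k = 1 mod 128.
n = 128 = 2^7, phi(128) = 64; the order divides phi(n).
Divisors of 64: 1, 2, 4, 8, 16, 32, 64
Repeated squaring mod 128: 53^1 = 53, 53^2 = 121, 53^4 = 49, 53^8 = 97, 53^16 = 65, 53^32 = 1, 53^64 = 1
Test divisors in increasing order:
  k=1: 53^1 = 53 mod 128
  k=2: 53^2 = 121 mod 128
  k=4: 53^4 = 49 mod 128
  k=8: 53^8 = 97 mod 128
  k=16: 53^16 = 65 mod 128
  k=32: 53^32 = 1 mod 128  <- first divisor giving 1
Order = 32

32


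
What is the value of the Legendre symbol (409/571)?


p = 571 is prime, so compute (409/571) with the reciprocity algorithm (Jacobi-symbol steps: pull out 2s via (2/n), flip via reciprocity, reduce):
  reciprocity: (409/571) -> +(571/409)
  reduce: (162/409)
  pull out 2: (2/409) = +1  (since 409 mod 8 = 1)
  reciprocity: (81/409) -> +(409/81)
  reduce: (4/81)
  pull out 2: (2/81) = +1  (since 81 mod 8 = 1)
  pull out 2: (2/81) = +1  (since 81 mod 8 = 1)
  (1/81) = 1
Product of signs = 1
(409/571) = 1

1
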